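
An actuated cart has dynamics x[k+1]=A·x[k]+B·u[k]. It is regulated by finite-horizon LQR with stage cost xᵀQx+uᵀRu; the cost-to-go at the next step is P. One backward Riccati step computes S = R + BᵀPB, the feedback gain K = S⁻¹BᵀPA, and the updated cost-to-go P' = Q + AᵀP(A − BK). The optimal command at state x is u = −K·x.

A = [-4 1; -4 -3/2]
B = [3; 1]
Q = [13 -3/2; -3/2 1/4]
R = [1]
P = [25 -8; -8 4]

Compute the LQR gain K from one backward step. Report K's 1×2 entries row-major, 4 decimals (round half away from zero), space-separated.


BᵀP = [67.0000 -20.0000]
S = R + BᵀPB = [1] + [181.0000] = [182.0000]
BᵀPA = [-188.0000 97.0000]
K = S⁻¹·BᵀPA = [-1.0330 0.5330]
A−BK = [-0.9011 -0.5989; -2.9670 -2.0330]
AᵀP(A−BK) = [13.8022 8.1978; 8.1978 6.3022]
P' = Q + AᵀP(A−BK) = [26.8022 6.6978; 6.6978 6.5522]
tr(P') = 33.3544

-1.0330 0.5330


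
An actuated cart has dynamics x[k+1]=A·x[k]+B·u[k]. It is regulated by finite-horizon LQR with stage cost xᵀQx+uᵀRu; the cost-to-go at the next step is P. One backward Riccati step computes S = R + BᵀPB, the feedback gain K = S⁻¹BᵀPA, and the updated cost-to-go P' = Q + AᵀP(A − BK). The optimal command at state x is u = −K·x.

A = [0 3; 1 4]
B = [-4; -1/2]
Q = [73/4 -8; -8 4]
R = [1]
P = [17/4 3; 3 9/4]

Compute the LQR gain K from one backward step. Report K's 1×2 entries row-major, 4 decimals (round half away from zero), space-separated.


-0.1609 -1.3241

BᵀP = [-18.5000 -13.1250]
S = R + BᵀPB = [1] + [80.5625] = [81.5625]
BᵀPA = [-13.1250 -108.0000]
K = S⁻¹·BᵀPA = [-0.1609 -1.3241]
A−BK = [-0.6437 -2.2966; 0.9195 3.3379]
AᵀP(A−BK) = [0.1379 0.6207; 0.6207 3.2431]
P' = Q + AᵀP(A−BK) = [18.3879 -7.3793; -7.3793 7.2431]
tr(P') = 25.6310


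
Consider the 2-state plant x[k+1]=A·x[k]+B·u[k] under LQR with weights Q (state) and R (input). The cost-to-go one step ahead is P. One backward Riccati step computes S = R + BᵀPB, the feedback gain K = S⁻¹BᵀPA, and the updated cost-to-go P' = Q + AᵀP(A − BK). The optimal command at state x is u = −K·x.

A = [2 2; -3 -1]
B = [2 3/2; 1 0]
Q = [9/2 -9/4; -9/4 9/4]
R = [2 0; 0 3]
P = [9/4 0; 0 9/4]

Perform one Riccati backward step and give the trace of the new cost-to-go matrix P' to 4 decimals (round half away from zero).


34.2664

BᵀP = [4.5000 2.2500; 3.3750 0.0000]
S = R + BᵀPB = [2 0; 0 3] + [11.2500 6.7500; 6.7500 5.0625] = [13.2500 6.7500; 6.7500 8.0625]
BᵀPA = [2.2500 6.7500; 6.7500 6.7500]
K = S⁻¹·BᵀPA = [-0.4476 0.1446; 1.2119 0.7161]
A−BK = [1.0773 0.6366; -2.5524 -1.1446]
AᵀP(A−BK) = [22.0765 10.5907; 10.5907 5.4399]
P' = Q + AᵀP(A−BK) = [26.5765 8.3407; 8.3407 7.6899]
tr(P') = 34.2664


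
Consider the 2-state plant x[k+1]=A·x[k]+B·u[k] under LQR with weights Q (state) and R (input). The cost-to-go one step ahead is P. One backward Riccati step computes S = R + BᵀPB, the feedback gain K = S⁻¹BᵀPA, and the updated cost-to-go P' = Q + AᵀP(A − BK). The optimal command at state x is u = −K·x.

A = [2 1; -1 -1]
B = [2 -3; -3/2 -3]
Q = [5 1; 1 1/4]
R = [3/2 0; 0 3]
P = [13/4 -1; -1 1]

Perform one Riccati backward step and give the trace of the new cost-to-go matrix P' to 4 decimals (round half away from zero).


6.7281

BᵀP = [8.0000 -3.5000; -6.7500 0.0000]
S = R + BᵀPB = [3/2 0; 0 3] + [21.2500 -13.5000; -13.5000 20.2500] = [22.7500 -13.5000; -13.5000 23.2500]
BᵀPA = [19.5000 11.5000; -13.5000 -6.7500]
K = S⁻¹·BᵀPA = [0.7820 0.5084; -0.1266 0.0049]
A−BK = [0.0562 -0.0022; -0.2066 -0.2228]
AᵀP(A−BK) = [1.0416 0.6522; 0.6522 0.4365]
P' = Q + AᵀP(A−BK) = [6.0416 1.6522; 1.6522 0.6865]
tr(P') = 6.7281


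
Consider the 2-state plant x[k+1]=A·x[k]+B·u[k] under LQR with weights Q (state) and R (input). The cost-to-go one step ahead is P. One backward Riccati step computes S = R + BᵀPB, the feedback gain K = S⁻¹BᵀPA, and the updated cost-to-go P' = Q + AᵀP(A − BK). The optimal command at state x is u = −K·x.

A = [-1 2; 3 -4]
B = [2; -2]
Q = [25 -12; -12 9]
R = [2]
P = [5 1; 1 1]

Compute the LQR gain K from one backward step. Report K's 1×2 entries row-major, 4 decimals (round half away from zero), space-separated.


-0.4444 0.8889

BᵀP = [8.0000 0.0000]
S = R + BᵀPB = [2] + [16.0000] = [18.0000]
BᵀPA = [-8.0000 16.0000]
K = S⁻¹·BᵀPA = [-0.4444 0.8889]
A−BK = [-0.1111 0.2222; 2.1111 -2.2222]
AᵀP(A−BK) = [4.4444 -4.8889; -4.8889 5.7778]
P' = Q + AᵀP(A−BK) = [29.4444 -16.8889; -16.8889 14.7778]
tr(P') = 44.2222


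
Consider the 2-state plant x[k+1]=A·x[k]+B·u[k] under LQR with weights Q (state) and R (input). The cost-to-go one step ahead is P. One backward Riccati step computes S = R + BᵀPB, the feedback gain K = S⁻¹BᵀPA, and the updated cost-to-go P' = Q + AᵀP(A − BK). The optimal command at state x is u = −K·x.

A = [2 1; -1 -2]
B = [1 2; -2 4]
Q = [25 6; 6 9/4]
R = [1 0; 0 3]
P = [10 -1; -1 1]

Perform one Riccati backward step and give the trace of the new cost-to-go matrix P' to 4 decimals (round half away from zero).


30.0851

BᵀP = [12.0000 -3.0000; 16.0000 2.0000]
S = R + BᵀPB = [1 0; 0 3] + [18.0000 12.0000; 12.0000 40.0000] = [19.0000 12.0000; 12.0000 43.0000]
BᵀPA = [27.0000 18.0000; 30.0000 12.0000]
K = S⁻¹·BᵀPA = [1.1902 0.9361; 0.3655 0.0178]
A−BK = [0.0788 0.0282; -0.0817 -0.1991]
AᵀP(A−BK) = [1.8990 1.1902; 1.1902 0.9361]
P' = Q + AᵀP(A−BK) = [26.8990 7.1902; 7.1902 3.1861]
tr(P') = 30.0851


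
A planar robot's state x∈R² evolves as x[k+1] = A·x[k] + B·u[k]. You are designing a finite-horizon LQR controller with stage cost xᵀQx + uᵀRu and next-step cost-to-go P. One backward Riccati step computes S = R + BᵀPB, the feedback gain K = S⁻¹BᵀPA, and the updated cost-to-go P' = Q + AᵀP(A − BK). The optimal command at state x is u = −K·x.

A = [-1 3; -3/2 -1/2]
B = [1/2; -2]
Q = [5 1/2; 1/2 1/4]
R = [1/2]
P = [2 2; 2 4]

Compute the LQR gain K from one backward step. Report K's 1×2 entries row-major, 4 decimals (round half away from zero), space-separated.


1.0385 -0.4231

BᵀP = [-3.0000 -7.0000]
S = R + BᵀPB = [1/2] + [12.5000] = [13.0000]
BᵀPA = [13.5000 -5.5000]
K = S⁻¹·BᵀPA = [1.0385 -0.4231]
A−BK = [-1.5192 3.2115; 0.5769 -1.3462]
AᵀP(A−BK) = [2.9808 -5.2885; -5.2885 10.6731]
P' = Q + AᵀP(A−BK) = [7.9808 -4.7885; -4.7885 10.9231]
tr(P') = 18.9038


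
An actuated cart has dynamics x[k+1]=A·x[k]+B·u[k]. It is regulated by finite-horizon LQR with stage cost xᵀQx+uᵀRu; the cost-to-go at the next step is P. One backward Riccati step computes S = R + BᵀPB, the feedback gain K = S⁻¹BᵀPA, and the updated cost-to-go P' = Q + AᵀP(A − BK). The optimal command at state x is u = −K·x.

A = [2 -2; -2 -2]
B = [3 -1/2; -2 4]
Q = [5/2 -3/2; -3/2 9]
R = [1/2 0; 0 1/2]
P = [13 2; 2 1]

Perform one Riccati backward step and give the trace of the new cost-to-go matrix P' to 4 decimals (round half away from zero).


BᵀP = [35.0000 4.0000; 1.5000 3.0000]
S = R + BᵀPB = [1/2 0; 0 1/2] + [97.0000 -1.5000; -1.5000 11.2500] = [97.5000 -1.5000; -1.5000 11.7500]
BᵀPA = [62.0000 -78.0000; -3.0000 -9.0000]
K = S⁻¹·BᵀPA = [0.6332 -0.8134; -0.1745 -0.8698]
A−BK = [0.0131 0.0052; -0.0356 -0.1476]
AᵀP(A−BK) = [0.2173 -0.1797; -0.1797 0.7281]
P' = Q + AᵀP(A−BK) = [2.7173 -1.6797; -1.6797 9.7281]
tr(P') = 12.4454

12.4454


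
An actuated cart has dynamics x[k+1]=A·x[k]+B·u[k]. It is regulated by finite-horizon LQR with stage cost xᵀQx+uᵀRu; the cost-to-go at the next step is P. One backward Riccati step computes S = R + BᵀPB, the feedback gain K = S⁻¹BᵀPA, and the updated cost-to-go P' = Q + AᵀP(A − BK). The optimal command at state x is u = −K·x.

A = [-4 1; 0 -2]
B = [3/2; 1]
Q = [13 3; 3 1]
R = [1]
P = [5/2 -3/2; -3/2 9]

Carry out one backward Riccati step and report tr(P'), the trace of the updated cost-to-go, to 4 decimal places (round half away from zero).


79.8427

BᵀP = [2.2500 6.7500]
S = R + BᵀPB = [1] + [10.1250] = [11.1250]
BᵀPA = [-9.0000 -11.2500]
K = S⁻¹·BᵀPA = [-0.8090 -1.0112]
A−BK = [-2.7865 2.5169; 0.8090 -0.9888]
AᵀP(A−BK) = [32.7191 -31.1011; -31.1011 33.1236]
P' = Q + AᵀP(A−BK) = [45.7191 -28.1011; -28.1011 34.1236]
tr(P') = 79.8427


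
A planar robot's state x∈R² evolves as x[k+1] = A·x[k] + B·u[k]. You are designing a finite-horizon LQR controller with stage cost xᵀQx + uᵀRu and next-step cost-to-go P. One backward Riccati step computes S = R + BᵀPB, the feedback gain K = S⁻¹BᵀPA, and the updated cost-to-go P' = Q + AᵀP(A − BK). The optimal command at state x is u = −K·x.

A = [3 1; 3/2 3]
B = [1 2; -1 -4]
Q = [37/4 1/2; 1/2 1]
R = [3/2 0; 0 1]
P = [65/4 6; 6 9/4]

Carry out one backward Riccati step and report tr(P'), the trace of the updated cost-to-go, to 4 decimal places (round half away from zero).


50.3248

BᵀP = [10.2500 3.7500; 8.5000 3.0000]
S = R + BᵀPB = [3/2 0; 0 1] + [6.5000 5.5000; 5.5000 5.0000] = [8.0000 5.5000; 5.5000 6.0000]
BᵀPA = [36.3750 21.5000; 30.0000 17.5000]
K = S⁻¹·BᵀPA = [3.0000 1.8451; 2.2500 1.2254]
A−BK = [-4.5000 -3.2958; 13.5000 9.7465]
AᵀP(A−BK) = [28.6875 18.0000; 18.0000 11.3873]
P' = Q + AᵀP(A−BK) = [37.9375 18.5000; 18.5000 12.3873]
tr(P') = 50.3248


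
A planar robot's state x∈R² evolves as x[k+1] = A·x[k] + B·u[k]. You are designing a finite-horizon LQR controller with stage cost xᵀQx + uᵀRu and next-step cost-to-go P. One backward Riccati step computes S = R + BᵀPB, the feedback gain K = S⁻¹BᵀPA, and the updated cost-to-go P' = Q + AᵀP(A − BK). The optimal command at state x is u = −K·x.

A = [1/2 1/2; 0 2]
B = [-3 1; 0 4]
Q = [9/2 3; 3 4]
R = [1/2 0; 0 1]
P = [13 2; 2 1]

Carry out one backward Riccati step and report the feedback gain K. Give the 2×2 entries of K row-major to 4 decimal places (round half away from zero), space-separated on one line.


-0.1640 -0.0219 0.0037 0.4591

BᵀP = [-39.0000 -6.0000; 21.0000 6.0000]
S = R + BᵀPB = [1/2 0; 0 1] + [117.0000 -63.0000; -63.0000 45.0000] = [117.5000 -63.0000; -63.0000 46.0000]
BᵀPA = [-19.5000 -31.5000; 10.5000 22.5000]
K = S⁻¹·BᵀPA = [-0.1640 -0.0219; 0.0037 0.4591]
A−BK = [0.0044 -0.0249; -0.0146 0.1636]
AᵀP(A−BK) = [0.0137 0.0018; 0.0018 0.2295]
P' = Q + AᵀP(A−BK) = [4.5137 3.0018; 3.0018 4.2295]
tr(P') = 8.7432


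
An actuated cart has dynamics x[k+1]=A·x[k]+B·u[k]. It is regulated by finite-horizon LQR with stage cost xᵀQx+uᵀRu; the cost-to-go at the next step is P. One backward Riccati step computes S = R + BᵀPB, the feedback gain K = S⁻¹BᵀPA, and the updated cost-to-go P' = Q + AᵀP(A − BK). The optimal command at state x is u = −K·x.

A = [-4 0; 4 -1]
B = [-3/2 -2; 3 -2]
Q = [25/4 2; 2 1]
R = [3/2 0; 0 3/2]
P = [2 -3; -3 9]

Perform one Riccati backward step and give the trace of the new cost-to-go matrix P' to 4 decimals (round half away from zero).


12.2593

BᵀP = [-12.0000 31.5000; 2.0000 -12.0000]
S = R + BᵀPB = [3/2 0; 0 3/2] + [112.5000 -39.0000; -39.0000 20.0000] = [114.0000 -39.0000; -39.0000 21.5000]
BᵀPA = [174.0000 -31.5000; -56.0000 12.0000]
K = S⁻¹·BᵀPA = [1.6742 -0.2250; 0.4323 0.1500]
A−BK = [-0.6242 -0.0375; -0.1581 -0.0250]
AᵀP(A−BK) = [4.8968 -0.4500; -0.4500 0.1125]
P' = Q + AᵀP(A−BK) = [11.1468 1.5500; 1.5500 1.1125]
tr(P') = 12.2593


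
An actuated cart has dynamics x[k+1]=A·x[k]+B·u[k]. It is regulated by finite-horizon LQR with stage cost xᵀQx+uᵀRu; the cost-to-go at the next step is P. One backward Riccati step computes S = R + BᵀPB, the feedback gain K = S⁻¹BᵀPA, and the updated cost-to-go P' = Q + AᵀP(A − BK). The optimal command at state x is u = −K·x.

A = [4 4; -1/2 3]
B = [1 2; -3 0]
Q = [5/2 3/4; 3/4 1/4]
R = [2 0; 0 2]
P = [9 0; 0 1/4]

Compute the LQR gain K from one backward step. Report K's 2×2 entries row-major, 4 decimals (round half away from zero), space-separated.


0.4805 -0.0752 1.6671 1.9304

BᵀP = [9.0000 -0.7500; 18.0000 0.0000]
S = R + BᵀPB = [2 0; 0 2] + [11.2500 18.0000; 18.0000 36.0000] = [13.2500 18.0000; 18.0000 38.0000]
BᵀPA = [36.3750 33.7500; 72.0000 72.0000]
K = S⁻¹·BᵀPA = [0.4805 -0.0752; 1.6671 1.9304]
A−BK = [0.1852 0.2145; 0.9415 2.7744]
AᵀP(A−BK) = [6.5508 7.3747; 7.3747 9.8022]
P' = Q + AᵀP(A−BK) = [9.0508 8.1247; 8.1247 10.0522]
tr(P') = 19.1031


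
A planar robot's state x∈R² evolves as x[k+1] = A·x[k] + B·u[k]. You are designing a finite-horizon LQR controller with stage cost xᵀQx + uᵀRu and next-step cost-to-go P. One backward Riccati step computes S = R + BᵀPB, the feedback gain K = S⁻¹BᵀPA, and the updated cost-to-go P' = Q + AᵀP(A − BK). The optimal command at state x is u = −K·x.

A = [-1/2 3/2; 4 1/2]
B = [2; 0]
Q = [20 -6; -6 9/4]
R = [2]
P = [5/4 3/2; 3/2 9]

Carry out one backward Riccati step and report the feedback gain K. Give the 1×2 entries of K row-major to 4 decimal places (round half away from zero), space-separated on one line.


BᵀP = [2.5000 3.0000]
S = R + BᵀPB = [2] + [5.0000] = [7.0000]
BᵀPA = [10.7500 5.2500]
K = S⁻¹·BᵀPA = [1.5357 0.7500]
A−BK = [-3.5714 0.0000; 4.0000 0.5000]
AᵀP(A−BK) = [121.8036 17.6250; 17.6250 3.3750]
P' = Q + AᵀP(A−BK) = [141.8036 11.6250; 11.6250 5.6250]
tr(P') = 147.4286

1.5357 0.7500


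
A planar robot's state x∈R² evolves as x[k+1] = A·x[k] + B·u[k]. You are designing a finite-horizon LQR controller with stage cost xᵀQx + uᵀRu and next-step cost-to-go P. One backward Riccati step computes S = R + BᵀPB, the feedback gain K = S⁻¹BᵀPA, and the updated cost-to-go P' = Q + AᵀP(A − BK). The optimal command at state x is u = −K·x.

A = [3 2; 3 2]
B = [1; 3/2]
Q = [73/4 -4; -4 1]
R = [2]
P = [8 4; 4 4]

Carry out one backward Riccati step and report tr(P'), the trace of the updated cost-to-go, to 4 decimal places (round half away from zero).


37.7016

BᵀP = [14.0000 10.0000]
S = R + BᵀPB = [2] + [29.0000] = [31.0000]
BᵀPA = [72.0000 48.0000]
K = S⁻¹·BᵀPA = [2.3226 1.5484]
A−BK = [0.6774 0.4516; -0.4839 -0.3226]
AᵀP(A−BK) = [12.7742 8.5161; 8.5161 5.6774]
P' = Q + AᵀP(A−BK) = [31.0242 4.5161; 4.5161 6.6774]
tr(P') = 37.7016


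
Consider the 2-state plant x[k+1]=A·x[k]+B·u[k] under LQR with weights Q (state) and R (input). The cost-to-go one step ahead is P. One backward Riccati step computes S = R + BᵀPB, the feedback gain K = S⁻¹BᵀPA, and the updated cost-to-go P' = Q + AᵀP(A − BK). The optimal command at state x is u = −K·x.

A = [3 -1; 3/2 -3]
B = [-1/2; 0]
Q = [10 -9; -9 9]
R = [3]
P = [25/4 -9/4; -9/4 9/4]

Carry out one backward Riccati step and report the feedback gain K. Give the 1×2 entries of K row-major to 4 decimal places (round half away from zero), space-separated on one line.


BᵀP = [-3.1250 1.1250]
S = R + BᵀPB = [3] + [1.5625] = [4.5625]
BᵀPA = [-7.6875 -0.2500]
K = S⁻¹·BᵀPA = [-1.6849 -0.0548]
A−BK = [2.1575 -1.0274; 1.5000 -3.0000]
AᵀP(A−BK) = [28.1096 -5.6712; -5.6712 12.9863]
P' = Q + AᵀP(A−BK) = [38.1096 -14.6712; -14.6712 21.9863]
tr(P') = 60.0959

-1.6849 -0.0548


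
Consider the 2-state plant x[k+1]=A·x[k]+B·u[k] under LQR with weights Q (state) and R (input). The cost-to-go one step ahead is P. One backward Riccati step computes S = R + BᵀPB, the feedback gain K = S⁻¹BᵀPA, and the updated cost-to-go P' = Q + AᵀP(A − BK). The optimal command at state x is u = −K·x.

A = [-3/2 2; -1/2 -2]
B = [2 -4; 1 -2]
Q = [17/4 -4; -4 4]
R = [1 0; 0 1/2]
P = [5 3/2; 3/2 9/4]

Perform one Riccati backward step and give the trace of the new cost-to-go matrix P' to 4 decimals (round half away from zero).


19.8751

BᵀP = [11.5000 5.2500; -23.0000 -10.5000]
S = R + BᵀPB = [1 0; 0 1/2] + [28.2500 -56.5000; -56.5000 113.0000] = [29.2500 -56.5000; -56.5000 113.5000]
BᵀPA = [-19.8750 12.5000; 39.7500 -25.0000]
K = S⁻¹·BᵀPA = [-0.0779 0.0490; 0.3115 -0.1959]
A−BK = [-0.0984 1.1185; 0.2008 -2.4407]
AᵀP(A−BK) = [0.1344 -0.9902; -0.9902 11.4907]
P' = Q + AᵀP(A−BK) = [4.3844 -4.9902; -4.9902 15.4907]
tr(P') = 19.8751


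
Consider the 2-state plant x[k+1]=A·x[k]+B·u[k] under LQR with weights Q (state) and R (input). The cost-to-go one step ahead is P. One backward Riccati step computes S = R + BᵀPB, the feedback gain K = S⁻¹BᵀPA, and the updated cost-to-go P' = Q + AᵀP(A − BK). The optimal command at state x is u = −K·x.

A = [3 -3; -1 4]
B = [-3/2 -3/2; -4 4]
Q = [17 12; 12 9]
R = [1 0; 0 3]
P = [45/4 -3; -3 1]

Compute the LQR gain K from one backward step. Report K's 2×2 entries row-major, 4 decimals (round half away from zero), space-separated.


-0.7826 0.5042 -1.0937 1.4435

BᵀP = [-4.8750 0.5000; -28.8750 8.5000]
S = R + BᵀPB = [1 0; 0 3] + [5.3125 9.3125; 9.3125 77.3125] = [6.3125 9.3125; 9.3125 80.3125]
BᵀPA = [-15.1250 16.6250; -95.1250 120.6250]
K = S⁻¹·BᵀPA = [-0.7826 0.5042; -1.0937 1.4435]
A−BK = [0.1856 -0.0785; 0.2445 0.2427]
AᵀP(A−BK) = [4.3760 -5.3129; -5.3129 6.7478]
P' = Q + AᵀP(A−BK) = [21.3760 6.6871; 6.6871 15.7478]
tr(P') = 37.1237


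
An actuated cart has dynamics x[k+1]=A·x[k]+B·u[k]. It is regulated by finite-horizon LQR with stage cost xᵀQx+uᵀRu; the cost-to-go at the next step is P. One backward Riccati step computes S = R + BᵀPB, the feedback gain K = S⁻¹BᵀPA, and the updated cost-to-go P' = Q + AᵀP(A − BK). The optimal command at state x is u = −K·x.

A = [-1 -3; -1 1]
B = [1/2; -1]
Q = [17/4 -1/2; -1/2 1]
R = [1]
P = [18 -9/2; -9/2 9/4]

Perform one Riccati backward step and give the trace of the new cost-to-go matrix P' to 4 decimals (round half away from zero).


35.8316

BᵀP = [13.5000 -4.5000]
S = R + BᵀPB = [1] + [11.2500] = [12.2500]
BᵀPA = [-9.0000 -45.0000]
K = S⁻¹·BᵀPA = [-0.7347 -3.6735]
A−BK = [-0.6327 -1.1633; -1.7347 -2.6735]
AᵀP(A−BK) = [4.6378 9.6888; 9.6888 25.9439]
P' = Q + AᵀP(A−BK) = [8.8878 9.1888; 9.1888 26.9439]
tr(P') = 35.8316


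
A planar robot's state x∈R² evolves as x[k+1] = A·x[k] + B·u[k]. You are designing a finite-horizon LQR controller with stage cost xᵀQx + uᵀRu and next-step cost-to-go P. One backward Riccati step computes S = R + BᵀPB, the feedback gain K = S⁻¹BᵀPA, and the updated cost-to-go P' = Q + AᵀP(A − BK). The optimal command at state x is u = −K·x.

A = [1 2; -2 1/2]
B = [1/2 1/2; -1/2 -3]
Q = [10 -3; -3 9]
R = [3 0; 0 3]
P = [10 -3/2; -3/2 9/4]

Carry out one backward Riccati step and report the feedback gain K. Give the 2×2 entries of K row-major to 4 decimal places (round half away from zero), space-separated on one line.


0.5912 1.4189 0.6438 0.1054

BᵀP = [5.7500 -1.8750; 9.5000 -7.5000]
S = R + BᵀPB = [3 0; 0 3] + [3.8125 8.5000; 8.5000 27.2500] = [6.8125 8.5000; 8.5000 30.2500]
BᵀPA = [9.5000 10.5625; 24.5000 15.2500]
K = S⁻¹·BᵀPA = [0.5912 1.4189; 0.6438 0.1054]
A−BK = [0.3825 1.2378; 0.2270 1.5257]
AᵀP(A−BK) = [3.6105 6.9373; 6.9373 20.9674]
P' = Q + AᵀP(A−BK) = [13.6105 3.9373; 3.9373 29.9674]
tr(P') = 43.5779


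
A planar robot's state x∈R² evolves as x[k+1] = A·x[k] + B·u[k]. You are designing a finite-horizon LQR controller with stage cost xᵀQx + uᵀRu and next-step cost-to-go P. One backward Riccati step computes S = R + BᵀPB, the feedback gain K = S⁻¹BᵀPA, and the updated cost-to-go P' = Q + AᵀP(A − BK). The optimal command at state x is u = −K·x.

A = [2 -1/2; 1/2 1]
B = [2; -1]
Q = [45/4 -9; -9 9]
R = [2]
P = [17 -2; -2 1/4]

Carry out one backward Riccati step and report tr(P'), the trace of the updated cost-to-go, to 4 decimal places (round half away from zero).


BᵀP = [36.0000 -4.2500]
S = R + BᵀPB = [2] + [76.2500] = [78.2500]
BᵀPA = [69.8750 -22.2500]
K = S⁻¹·BᵀPA = [0.8930 -0.2843]
A−BK = [0.2141 0.0687; 1.3930 0.7157]
AᵀP(A−BK) = [1.6661 -0.5064; -0.5064 0.1733]
P' = Q + AᵀP(A−BK) = [12.9161 -9.5064; -9.5064 9.1733]
tr(P') = 22.0895

22.0895


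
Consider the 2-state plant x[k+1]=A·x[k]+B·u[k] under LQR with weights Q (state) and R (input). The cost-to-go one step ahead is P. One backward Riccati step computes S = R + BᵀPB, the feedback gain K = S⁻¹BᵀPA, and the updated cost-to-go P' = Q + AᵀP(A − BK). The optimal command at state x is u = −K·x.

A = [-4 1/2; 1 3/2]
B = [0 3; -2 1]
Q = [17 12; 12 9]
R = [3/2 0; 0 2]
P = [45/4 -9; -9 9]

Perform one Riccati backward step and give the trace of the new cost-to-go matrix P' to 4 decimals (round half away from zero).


32.0994

BᵀP = [18.0000 -18.0000; 24.7500 -18.0000]
S = R + BᵀPB = [3/2 0; 0 2] + [36.0000 36.0000; 36.0000 56.2500] = [37.5000 36.0000; 36.0000 58.2500]
BᵀPA = [-90.0000 -18.0000; -117.0000 -14.6250]
K = S⁻¹·BᵀPA = [-1.1600 -0.5876; -1.2917 0.1121]
A−BK = [-0.1249 0.1638; -0.0283 0.2127]
AᵀP(A−BK) = [5.4745 0.7294; 0.7294 0.6249]
P' = Q + AᵀP(A−BK) = [22.4745 12.7294; 12.7294 9.6249]
tr(P') = 32.0994


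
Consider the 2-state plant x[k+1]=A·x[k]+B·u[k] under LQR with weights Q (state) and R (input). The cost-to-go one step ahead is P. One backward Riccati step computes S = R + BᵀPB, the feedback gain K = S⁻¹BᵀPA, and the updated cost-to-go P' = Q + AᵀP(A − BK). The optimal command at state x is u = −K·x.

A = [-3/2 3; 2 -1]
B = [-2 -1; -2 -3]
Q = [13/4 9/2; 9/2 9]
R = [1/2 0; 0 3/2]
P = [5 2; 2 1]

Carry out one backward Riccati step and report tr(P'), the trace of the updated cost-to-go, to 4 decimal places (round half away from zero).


15.2423

BᵀP = [-14.0000 -6.0000; -11.0000 -5.0000]
S = R + BᵀPB = [1/2 0; 0 3/2] + [40.0000 32.0000; 32.0000 26.0000] = [40.5000 32.0000; 32.0000 27.5000]
BᵀPA = [9.0000 -36.0000; 6.5000 -28.0000]
K = S⁻¹·BᵀPA = [0.4401 -1.0474; -0.2758 0.2006]
A−BK = [-0.8955 1.1058; 2.0529 -2.4930]
AᵀP(A−BK) = [1.0815 -1.3774; -1.3774 1.9109]
P' = Q + AᵀP(A−BK) = [4.3315 3.1226; 3.1226 10.9109]
tr(P') = 15.2423


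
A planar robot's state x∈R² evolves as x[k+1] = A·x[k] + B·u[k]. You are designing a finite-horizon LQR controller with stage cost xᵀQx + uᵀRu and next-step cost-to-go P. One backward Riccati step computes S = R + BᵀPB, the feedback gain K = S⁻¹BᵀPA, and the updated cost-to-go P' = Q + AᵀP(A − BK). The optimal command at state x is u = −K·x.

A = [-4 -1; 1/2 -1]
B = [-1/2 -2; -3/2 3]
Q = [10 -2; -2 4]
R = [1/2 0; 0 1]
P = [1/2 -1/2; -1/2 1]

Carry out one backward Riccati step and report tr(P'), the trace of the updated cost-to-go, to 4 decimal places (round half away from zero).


16.1444

BᵀP = [0.5000 -1.2500; -2.5000 4.0000]
S = R + BᵀPB = [1/2 0; 0 1] + [1.6250 -4.7500; -4.7500 17.0000] = [2.1250 -4.7500; -4.7500 18.0000]
BᵀPA = [-2.6250 0.7500; 12.0000 -1.5000]
K = S⁻¹·BᵀPA = [0.6215 0.4064; 0.8307 0.0239]
A−BK = [-2.0279 -0.7490; -1.0598 -0.4622]
AᵀP(A−BK) = [1.9133 0.5299; 0.5299 0.2311]
P' = Q + AᵀP(A−BK) = [11.9133 -1.4701; -1.4701 4.2311]
tr(P') = 16.1444


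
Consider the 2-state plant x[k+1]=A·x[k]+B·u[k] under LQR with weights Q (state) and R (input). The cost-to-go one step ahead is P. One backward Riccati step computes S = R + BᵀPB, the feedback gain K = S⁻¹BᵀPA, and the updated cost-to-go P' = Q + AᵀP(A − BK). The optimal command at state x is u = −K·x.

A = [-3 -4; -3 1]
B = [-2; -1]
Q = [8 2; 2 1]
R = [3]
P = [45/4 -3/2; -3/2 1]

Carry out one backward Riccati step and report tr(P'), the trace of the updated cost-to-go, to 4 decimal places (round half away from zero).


BᵀP = [-21.0000 2.0000]
S = R + BᵀPB = [3] + [40.0000] = [43.0000]
BᵀPA = [57.0000 86.0000]
K = S⁻¹·BᵀPA = [1.3256 2.0000]
A−BK = [-0.3488 0.0000; -1.6744 3.0000]
AᵀP(A−BK) = [7.6919 4.5000; 4.5000 21.0000]
P' = Q + AᵀP(A−BK) = [15.6919 6.5000; 6.5000 22.0000]
tr(P') = 37.6919

37.6919


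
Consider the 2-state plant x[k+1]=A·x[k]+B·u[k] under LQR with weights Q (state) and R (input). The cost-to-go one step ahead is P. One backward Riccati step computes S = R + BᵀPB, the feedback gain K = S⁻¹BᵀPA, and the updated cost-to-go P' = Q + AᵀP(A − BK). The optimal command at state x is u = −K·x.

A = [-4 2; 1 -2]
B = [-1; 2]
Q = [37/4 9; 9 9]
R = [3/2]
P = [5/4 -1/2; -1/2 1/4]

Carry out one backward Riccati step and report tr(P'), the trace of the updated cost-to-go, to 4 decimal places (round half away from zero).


27.7609

BᵀP = [-2.2500 1.0000]
S = R + BᵀPB = [3/2] + [4.2500] = [5.7500]
BᵀPA = [10.0000 -6.5000]
K = S⁻¹·BᵀPA = [1.7391 -1.1304]
A−BK = [-2.2609 0.8696; -2.4783 0.2609]
AᵀP(A−BK) = [6.8587 -4.1957; -4.1957 2.6522]
P' = Q + AᵀP(A−BK) = [16.1087 4.8043; 4.8043 11.6522]
tr(P') = 27.7609


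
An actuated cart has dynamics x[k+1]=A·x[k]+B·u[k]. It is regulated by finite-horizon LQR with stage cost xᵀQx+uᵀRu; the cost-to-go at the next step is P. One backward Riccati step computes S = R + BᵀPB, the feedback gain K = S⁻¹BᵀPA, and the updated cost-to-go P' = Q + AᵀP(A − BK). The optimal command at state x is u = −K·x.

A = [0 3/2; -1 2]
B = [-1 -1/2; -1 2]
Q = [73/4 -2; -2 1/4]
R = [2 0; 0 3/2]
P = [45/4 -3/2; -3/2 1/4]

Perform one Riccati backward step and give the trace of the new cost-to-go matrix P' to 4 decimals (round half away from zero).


20.6898

BᵀP = [-9.7500 1.2500; -8.6250 1.2500]
S = R + BᵀPB = [2 0; 0 3/2] + [8.5000 7.3750; 7.3750 6.8125] = [10.5000 7.3750; 7.3750 8.3125]
BᵀPA = [-1.2500 -12.1250; -1.2500 -10.4375]
K = S⁻¹·BᵀPA = [-0.0356 -0.7240; -0.1188 -0.6133]
A−BK = [-0.0950 0.4694; -0.7981 2.5026]
AᵀP(A−BK) = [0.0570 0.0784; 0.0784 2.1328]
P' = Q + AᵀP(A−BK) = [18.3070 -1.9216; -1.9216 2.3828]
tr(P') = 20.6898


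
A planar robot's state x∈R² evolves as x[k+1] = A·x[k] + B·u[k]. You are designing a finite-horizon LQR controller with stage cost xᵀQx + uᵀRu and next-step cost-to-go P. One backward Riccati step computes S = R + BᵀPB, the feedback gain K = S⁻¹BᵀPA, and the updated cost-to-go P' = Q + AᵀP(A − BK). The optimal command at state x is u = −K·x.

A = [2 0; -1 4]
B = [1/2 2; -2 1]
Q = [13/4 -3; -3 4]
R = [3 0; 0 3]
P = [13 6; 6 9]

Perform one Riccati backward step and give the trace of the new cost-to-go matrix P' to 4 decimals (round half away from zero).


BᵀP = [-5.5000 -15.0000; 32.0000 21.0000]
S = R + BᵀPB = [3 0; 0 3] + [27.2500 -26.0000; -26.0000 85.0000] = [30.2500 -26.0000; -26.0000 88.0000]
BᵀPA = [4.0000 -60.0000; 43.0000 84.0000]
K = S⁻¹·BᵀPA = [0.7402 -1.5589; 0.7073 0.4940]
A−BK = [0.2153 -0.2085; -0.2270 0.3882]
AᵀP(A−BK) = [3.6242 -3.0045; -3.0045 8.9728]
P' = Q + AᵀP(A−BK) = [6.8742 -6.0045; -6.0045 12.9728]
tr(P') = 19.8471

19.8471


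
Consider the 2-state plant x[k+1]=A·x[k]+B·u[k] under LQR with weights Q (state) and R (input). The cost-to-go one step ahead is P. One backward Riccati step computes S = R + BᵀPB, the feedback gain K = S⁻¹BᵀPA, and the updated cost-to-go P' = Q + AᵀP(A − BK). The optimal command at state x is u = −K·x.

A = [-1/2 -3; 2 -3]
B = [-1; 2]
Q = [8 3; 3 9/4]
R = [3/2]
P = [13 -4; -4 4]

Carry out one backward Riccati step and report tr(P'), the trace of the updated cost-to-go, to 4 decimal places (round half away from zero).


77.2258

BᵀP = [-21.0000 12.0000]
S = R + BᵀPB = [3/2] + [45.0000] = [46.5000]
BᵀPA = [34.5000 27.0000]
K = S⁻¹·BᵀPA = [0.7419 0.5806]
A−BK = [0.2419 -2.4194; 0.5161 -4.1613]
AᵀP(A−BK) = [1.6532 -6.5323; -6.5323 65.3226]
P' = Q + AᵀP(A−BK) = [9.6532 -3.5323; -3.5323 67.5726]
tr(P') = 77.2258


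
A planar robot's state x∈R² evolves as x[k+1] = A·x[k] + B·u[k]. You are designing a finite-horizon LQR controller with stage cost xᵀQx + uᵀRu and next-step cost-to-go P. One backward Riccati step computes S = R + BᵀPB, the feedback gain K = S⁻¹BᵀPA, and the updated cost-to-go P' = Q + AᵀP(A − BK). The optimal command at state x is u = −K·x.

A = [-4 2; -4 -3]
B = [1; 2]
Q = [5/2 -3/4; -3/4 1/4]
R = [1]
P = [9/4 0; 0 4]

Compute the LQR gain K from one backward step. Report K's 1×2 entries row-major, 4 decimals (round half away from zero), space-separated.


BᵀP = [2.2500 8.0000]
S = R + BᵀPB = [1] + [18.2500] = [19.2500]
BᵀPA = [-41.0000 -19.5000]
K = S⁻¹·BᵀPA = [-2.1299 -1.0130]
A−BK = [-1.8701 3.0130; 0.2597 -0.9740]
AᵀP(A−BK) = [12.6753 -11.5325; -11.5325 25.2468]
P' = Q + AᵀP(A−BK) = [15.1753 -12.2825; -12.2825 25.4968]
tr(P') = 40.6721

-2.1299 -1.0130


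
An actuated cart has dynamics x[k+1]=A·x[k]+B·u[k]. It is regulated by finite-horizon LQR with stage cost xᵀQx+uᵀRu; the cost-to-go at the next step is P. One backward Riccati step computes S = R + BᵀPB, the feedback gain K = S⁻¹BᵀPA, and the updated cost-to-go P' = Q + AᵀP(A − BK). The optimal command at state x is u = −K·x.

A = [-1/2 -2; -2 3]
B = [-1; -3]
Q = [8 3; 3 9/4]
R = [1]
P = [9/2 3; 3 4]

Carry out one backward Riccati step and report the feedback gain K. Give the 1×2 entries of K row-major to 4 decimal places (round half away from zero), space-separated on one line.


0.6176 -0.3025

BᵀP = [-13.5000 -15.0000]
S = R + BᵀPB = [1] + [58.5000] = [59.5000]
BᵀPA = [36.7500 -18.0000]
K = S⁻¹·BᵀPA = [0.6176 -0.3025]
A−BK = [0.1176 -2.3025; -0.1471 2.0924]
AᵀP(A−BK) = [0.4265 -0.8824; -0.8824 12.5546]
P' = Q + AᵀP(A−BK) = [8.4265 2.1176; 2.1176 14.8046]
tr(P') = 23.2311


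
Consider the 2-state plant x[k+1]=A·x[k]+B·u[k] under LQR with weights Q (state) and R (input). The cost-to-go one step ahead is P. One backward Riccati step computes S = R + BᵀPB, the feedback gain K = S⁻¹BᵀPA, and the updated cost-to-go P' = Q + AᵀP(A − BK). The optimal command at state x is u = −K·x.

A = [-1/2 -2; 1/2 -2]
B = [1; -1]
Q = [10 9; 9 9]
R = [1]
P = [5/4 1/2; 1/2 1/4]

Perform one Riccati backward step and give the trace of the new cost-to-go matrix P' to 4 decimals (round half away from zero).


BᵀP = [0.7500 0.2500]
S = R + BᵀPB = [1] + [0.5000] = [1.5000]
BᵀPA = [-0.2500 -2.0000]
K = S⁻¹·BᵀPA = [-0.1667 -1.3333]
A−BK = [-0.3333 -0.6667; 0.3333 -3.3333]
AᵀP(A−BK) = [0.0833 0.6667; 0.6667 7.3333]
P' = Q + AᵀP(A−BK) = [10.0833 9.6667; 9.6667 16.3333]
tr(P') = 26.4167

26.4167


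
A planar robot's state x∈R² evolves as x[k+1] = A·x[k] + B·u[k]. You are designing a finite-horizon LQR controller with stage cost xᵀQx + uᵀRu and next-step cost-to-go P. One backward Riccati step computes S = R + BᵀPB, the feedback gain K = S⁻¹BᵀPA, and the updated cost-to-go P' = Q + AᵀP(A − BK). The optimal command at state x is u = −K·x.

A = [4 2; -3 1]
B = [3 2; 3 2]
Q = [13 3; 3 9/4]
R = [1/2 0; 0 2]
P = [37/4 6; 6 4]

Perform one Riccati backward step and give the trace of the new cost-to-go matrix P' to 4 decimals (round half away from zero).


17.4338

BᵀP = [45.7500 30.0000; 30.5000 20.0000]
S = R + BᵀPB = [1/2 0; 0 2] + [227.2500 151.5000; 151.5000 101.0000] = [227.7500 151.5000; 151.5000 103.0000]
BᵀPA = [93.0000 121.5000; 62.0000 81.0000]
K = S⁻¹·BᵀPA = [0.3676 0.4802; 0.0613 0.0800]
A−BK = [2.7747 0.3992; -4.2253 -0.6008]
AᵀP(A−BK) = [2.0158 0.3755; 0.3755 0.1680]
P' = Q + AᵀP(A−BK) = [15.0158 3.3755; 3.3755 2.4180]
tr(P') = 17.4338


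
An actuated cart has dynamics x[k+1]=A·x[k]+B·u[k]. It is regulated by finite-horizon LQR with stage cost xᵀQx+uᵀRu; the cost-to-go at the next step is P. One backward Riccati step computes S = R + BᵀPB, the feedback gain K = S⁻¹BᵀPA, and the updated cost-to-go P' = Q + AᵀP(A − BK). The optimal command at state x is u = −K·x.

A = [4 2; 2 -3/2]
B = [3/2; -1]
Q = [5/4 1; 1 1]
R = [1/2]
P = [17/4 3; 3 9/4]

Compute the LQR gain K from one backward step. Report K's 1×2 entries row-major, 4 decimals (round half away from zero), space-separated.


5.4340 1.0189

BᵀP = [3.3750 2.2500]
S = R + BᵀPB = [1/2] + [2.8125] = [3.3125]
BᵀPA = [18.0000 3.3750]
K = S⁻¹·BᵀPA = [5.4340 1.0189]
A−BK = [-4.1509 0.4717; 7.4340 -0.4811]
AᵀP(A−BK) = [27.1887 2.9104; 2.9104 0.6238]
P' = Q + AᵀP(A−BK) = [28.4387 3.9104; 3.9104 1.6238]
tr(P') = 30.0625


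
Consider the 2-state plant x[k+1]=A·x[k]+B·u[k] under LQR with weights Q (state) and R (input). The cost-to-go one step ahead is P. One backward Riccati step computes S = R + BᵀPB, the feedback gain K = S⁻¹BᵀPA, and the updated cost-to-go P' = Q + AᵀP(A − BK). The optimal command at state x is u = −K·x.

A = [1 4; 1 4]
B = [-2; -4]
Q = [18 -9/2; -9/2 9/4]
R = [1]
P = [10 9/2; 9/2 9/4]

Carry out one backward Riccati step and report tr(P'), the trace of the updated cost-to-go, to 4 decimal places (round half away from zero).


23.7013

BᵀP = [-38.0000 -18.0000]
S = R + BᵀPB = [1] + [148.0000] = [149.0000]
BᵀPA = [-56.0000 -224.0000]
K = S⁻¹·BᵀPA = [-0.3758 -1.5034]
A−BK = [0.2483 0.9933; -0.5034 -2.0134]
AᵀP(A−BK) = [0.2030 0.8121; 0.8121 3.2483]
P' = Q + AᵀP(A−BK) = [18.2030 -3.6879; -3.6879 5.4983]
tr(P') = 23.7013


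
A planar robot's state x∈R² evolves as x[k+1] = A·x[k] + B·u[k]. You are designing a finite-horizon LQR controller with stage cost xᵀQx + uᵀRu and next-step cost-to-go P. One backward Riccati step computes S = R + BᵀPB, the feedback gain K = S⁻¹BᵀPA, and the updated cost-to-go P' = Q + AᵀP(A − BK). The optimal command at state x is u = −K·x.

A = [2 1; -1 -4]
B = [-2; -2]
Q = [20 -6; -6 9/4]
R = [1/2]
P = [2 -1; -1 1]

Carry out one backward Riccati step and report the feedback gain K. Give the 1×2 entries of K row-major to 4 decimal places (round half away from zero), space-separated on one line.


-0.8889 -0.4444

BᵀP = [-2.0000 0.0000]
S = R + BᵀPB = [1/2] + [4.0000] = [4.5000]
BᵀPA = [-4.0000 -2.0000]
K = S⁻¹·BᵀPA = [-0.8889 -0.4444]
A−BK = [0.2222 0.1111; -2.7778 -4.8889]
AᵀP(A−BK) = [9.4444 15.2222; 15.2222 25.1111]
P' = Q + AᵀP(A−BK) = [29.4444 9.2222; 9.2222 27.3611]
tr(P') = 56.8056


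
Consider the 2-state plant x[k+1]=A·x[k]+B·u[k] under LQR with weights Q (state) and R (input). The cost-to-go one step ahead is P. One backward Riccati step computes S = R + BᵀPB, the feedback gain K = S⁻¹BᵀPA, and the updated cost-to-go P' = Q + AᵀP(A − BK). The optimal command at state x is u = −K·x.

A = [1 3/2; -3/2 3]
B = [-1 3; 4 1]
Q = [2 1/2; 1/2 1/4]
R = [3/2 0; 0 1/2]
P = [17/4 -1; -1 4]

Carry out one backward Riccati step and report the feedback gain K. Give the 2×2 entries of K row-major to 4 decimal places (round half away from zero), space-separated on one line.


-0.4150 0.5646 0.1914 0.6803

BᵀP = [-8.2500 17.0000; 11.7500 1.0000]
S = R + BᵀPB = [3/2 0; 0 1/2] + [76.2500 -7.7500; -7.7500 36.2500] = [77.7500 -7.7500; -7.7500 36.7500]
BᵀPA = [-33.7500 38.6250; 10.2500 20.6250]
K = S⁻¹·BᵀPA = [-0.4150 0.5646; 0.1914 0.6803]
A−BK = [0.0108 0.0237; -0.0314 0.0613]
AᵀP(A−BK) = [0.2818 -0.2929; -0.2929 0.7241]
P' = Q + AᵀP(A−BK) = [2.2818 0.2071; 0.2071 0.9741]
tr(P') = 3.2558


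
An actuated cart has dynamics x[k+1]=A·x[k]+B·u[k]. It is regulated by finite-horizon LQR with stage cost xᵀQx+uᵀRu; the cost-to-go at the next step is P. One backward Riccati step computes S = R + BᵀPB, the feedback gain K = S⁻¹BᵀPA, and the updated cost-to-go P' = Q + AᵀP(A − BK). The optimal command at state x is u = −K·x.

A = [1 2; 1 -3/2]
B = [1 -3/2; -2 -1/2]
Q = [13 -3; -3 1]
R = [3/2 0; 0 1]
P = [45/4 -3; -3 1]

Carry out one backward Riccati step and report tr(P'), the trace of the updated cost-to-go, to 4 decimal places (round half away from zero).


BᵀP = [17.2500 -5.0000; -15.3750 4.0000]
S = R + BᵀPB = [3/2 0; 0 1] + [27.2500 -23.3750; -23.3750 21.0625] = [28.7500 -23.3750; -23.3750 22.0625]
BᵀPA = [12.2500 42.0000; -11.3750 -36.7500]
K = S⁻¹·BᵀPA = [0.0498 0.7689; -0.4629 -0.8510]
A−BK = [0.2560 -0.0455; 0.8681 -0.3877]
AᵀP(A−BK) = [0.3754 0.3999; 0.3999 1.6789]
P' = Q + AᵀP(A−BK) = [13.3754 -2.6001; -2.6001 2.6789]
tr(P') = 16.0543

16.0543


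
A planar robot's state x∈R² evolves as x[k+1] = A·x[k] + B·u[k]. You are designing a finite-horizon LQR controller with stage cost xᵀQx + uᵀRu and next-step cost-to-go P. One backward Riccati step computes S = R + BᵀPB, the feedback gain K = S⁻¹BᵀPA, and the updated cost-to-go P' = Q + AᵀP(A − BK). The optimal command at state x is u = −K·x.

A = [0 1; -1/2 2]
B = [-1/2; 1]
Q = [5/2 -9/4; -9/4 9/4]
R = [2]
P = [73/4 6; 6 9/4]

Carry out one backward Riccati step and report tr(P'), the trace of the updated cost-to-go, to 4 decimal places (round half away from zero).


48.9069

BᵀP = [-3.1250 -0.7500]
S = R + BᵀPB = [2] + [0.8125] = [2.8125]
BᵀPA = [0.3750 -4.6250]
K = S⁻¹·BᵀPA = [0.1333 -1.6444]
A−BK = [0.0667 0.1778; -0.6333 3.6444]
AᵀP(A−BK) = [0.5125 -4.6333; -4.6333 43.6444]
P' = Q + AᵀP(A−BK) = [3.0125 -6.8833; -6.8833 45.8944]
tr(P') = 48.9069


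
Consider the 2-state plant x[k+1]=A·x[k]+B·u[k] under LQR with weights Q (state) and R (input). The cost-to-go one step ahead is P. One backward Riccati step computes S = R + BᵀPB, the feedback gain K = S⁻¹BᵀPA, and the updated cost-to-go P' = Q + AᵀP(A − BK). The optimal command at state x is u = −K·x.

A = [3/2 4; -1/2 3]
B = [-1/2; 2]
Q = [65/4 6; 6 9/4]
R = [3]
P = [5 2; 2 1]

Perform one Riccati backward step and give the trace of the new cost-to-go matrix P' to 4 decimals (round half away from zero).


144.2206

BᵀP = [1.5000 1.0000]
S = R + BᵀPB = [3] + [1.2500] = [4.2500]
BᵀPA = [1.7500 9.0000]
K = S⁻¹·BᵀPA = [0.4118 2.1176]
A−BK = [1.7059 5.0588; -1.3235 -1.2353]
AᵀP(A−BK) = [7.7794 29.7941; 29.7941 117.9412]
P' = Q + AᵀP(A−BK) = [24.0294 35.7941; 35.7941 120.1912]
tr(P') = 144.2206


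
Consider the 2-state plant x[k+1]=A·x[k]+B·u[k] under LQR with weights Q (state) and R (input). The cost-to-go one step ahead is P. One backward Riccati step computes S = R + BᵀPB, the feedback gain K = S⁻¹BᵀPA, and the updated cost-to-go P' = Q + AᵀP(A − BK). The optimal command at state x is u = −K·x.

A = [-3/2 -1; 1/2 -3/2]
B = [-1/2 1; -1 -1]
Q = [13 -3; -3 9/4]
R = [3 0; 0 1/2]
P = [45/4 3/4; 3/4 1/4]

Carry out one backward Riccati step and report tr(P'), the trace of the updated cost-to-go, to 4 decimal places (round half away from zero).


BᵀP = [-6.3750 -0.6250; 10.5000 0.5000]
S = R + BᵀPB = [3 0; 0 1/2] + [3.8125 -5.7500; -5.7500 10.0000] = [6.8125 -5.7500; -5.7500 10.5000]
BᵀPA = [9.2500 7.3125; -15.5000 -11.2500]
K = S⁻¹·BᵀPA = [0.2080 0.3144; -1.3623 -0.8993]
A−BK = [-0.0337 0.0565; -0.6543 -2.0849]
AᵀP(A−BK) = [1.2106 1.1533; 1.1533 1.6468]
P' = Q + AᵀP(A−BK) = [14.2106 -1.8467; -1.8467 3.8968]
tr(P') = 18.1074

18.1074


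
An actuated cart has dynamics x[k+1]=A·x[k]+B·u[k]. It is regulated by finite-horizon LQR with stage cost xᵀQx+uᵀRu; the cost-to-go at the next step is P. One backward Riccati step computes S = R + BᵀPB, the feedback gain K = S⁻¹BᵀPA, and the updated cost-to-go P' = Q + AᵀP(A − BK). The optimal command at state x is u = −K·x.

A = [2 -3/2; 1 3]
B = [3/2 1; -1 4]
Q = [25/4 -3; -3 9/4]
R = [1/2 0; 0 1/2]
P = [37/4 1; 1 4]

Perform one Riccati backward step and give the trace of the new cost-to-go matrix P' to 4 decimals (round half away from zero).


BᵀP = [12.8750 -2.5000; 13.2500 17.0000]
S = R + BᵀPB = [1/2 0; 0 1/2] + [21.8125 2.8750; 2.8750 81.2500] = [22.3125 2.8750; 2.8750 81.7500]
BᵀPA = [23.2500 -26.8125; 43.5000 31.1250]
K = S⁻¹·BᵀPA = [0.9779 -1.2564; 0.4977 0.4249]
A−BK = [0.0355 -0.0403; -0.0130 0.0439]
AᵀP(A−BK) = [0.6134 -0.5220; -0.5220 0.8988]
P' = Q + AᵀP(A−BK) = [6.8634 -3.5220; -3.5220 3.1488]
tr(P') = 10.0121

10.0121


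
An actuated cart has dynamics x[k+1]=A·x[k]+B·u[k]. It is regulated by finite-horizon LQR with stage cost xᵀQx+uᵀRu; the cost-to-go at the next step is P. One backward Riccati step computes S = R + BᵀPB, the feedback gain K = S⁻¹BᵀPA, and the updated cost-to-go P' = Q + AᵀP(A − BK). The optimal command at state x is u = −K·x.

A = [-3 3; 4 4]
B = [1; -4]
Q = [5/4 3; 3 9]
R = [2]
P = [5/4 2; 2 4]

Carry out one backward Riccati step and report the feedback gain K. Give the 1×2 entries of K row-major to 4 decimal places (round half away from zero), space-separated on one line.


BᵀP = [-6.7500 -14.0000]
S = R + BᵀPB = [2] + [49.2500] = [51.2500]
BᵀPA = [-35.7500 -76.2500]
K = S⁻¹·BᵀPA = [-0.6976 -1.4878]
A−BK = [-2.3024 4.4878; 1.2098 -1.9512]
AᵀP(A−BK) = [2.3122 -0.4390; -0.4390 9.8049]
P' = Q + AᵀP(A−BK) = [3.5622 2.5610; 2.5610 18.8049]
tr(P') = 22.3671

-0.6976 -1.4878
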